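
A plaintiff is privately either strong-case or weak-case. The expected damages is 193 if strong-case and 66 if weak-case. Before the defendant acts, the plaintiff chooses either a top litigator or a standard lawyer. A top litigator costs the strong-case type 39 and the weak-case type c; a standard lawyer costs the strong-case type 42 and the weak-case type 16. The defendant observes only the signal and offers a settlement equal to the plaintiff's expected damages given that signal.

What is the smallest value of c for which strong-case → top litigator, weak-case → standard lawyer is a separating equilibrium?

Under separation: top litigator → strong-case (pays 193); standard lawyer → weak-case (pays 66).
Strong-case: 193 − 39 = 154 ≥ 66 − 42 = 24. Holds regardless of c. ✓
Weak-case: 66 − 16 ≥ 193 − c, so c ≥ 193 − 50 = 143.

143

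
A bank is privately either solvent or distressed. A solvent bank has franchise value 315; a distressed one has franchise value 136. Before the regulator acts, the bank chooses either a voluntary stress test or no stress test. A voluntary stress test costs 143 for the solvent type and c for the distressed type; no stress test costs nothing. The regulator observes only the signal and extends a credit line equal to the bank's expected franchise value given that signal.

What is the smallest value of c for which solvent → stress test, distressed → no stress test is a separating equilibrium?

Under separation: stress test → solvent (pays 315); no stress test → distressed (pays 136).
Solvent: 315 − 143 = 172 ≥ 136 − 0 = 136. Holds regardless of c. ✓
Distressed: 136 − 0 ≥ 315 − c, so c ≥ 315 − 136 = 179.

179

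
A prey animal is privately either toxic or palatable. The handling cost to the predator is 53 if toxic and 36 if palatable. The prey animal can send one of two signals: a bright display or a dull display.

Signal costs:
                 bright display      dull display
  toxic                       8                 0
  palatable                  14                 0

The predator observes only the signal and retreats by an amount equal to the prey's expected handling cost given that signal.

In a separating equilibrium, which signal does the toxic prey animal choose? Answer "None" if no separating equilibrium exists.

None

Try toxic → bright display, palatable → dull display:
  Under separation the predator infers type exactly: bright display → toxic (pays 53), dull display → palatable (pays 36).
  Toxic: bright display gives 53 − 8 = 45; dull display gives 36 − 0 = 36. No deviation. ✓
  Palatable: dull display gives 36 − 0 = 36; bright display gives 53 − 14 = 39. Would deviate. ✗
Try toxic → dull display, palatable → bright display:
  Under separation the predator infers type exactly: dull display → toxic (pays 53), bright display → palatable (pays 36).
  Toxic: dull display gives 53 − 0 = 53; bright display gives 36 − 8 = 28. No deviation. ✓
  Palatable: bright display gives 36 − 14 = 22; dull display gives 53 − 0 = 53. Would deviate. ✗
Neither assignment is incentive-compatible.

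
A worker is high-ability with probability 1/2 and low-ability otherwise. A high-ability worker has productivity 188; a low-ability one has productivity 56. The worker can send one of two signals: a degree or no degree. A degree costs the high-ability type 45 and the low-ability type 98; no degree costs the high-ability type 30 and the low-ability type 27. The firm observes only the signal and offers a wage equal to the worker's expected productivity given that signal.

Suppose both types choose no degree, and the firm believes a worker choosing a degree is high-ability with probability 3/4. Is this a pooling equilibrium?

At the pooled signal (no degree) the firm holds the prior 1/2 and pays 1/2·188 + 1/2·56 = 122. Off-path (degree) belief 3/4 gives 3/4·188 + 1/4·56 = 155.
High-ability: no degree gives 122 − 30 = 92; degree gives 155 − 45 = 110. Deviates. ✗
Low-ability: no degree gives 122 − 27 = 95; degree gives 155 − 98 = 57. Stays. ✓

No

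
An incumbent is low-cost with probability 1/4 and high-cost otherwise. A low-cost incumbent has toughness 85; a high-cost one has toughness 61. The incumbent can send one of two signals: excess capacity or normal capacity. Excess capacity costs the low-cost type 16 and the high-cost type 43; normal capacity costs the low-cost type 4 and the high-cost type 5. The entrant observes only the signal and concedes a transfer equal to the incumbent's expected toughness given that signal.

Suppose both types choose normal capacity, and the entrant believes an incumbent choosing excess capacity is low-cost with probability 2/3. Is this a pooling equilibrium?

Yes

At the pooled signal (normal capacity) the entrant holds the prior 1/4 and pays 1/4·85 + 3/4·61 = 67. Off-path (excess capacity) belief 2/3 gives 2/3·85 + 1/3·61 = 77.
Low-cost: normal capacity gives 67 − 4 = 63; excess capacity gives 77 − 16 = 61. Stays. ✓
High-cost: normal capacity gives 67 − 5 = 62; excess capacity gives 77 − 43 = 34. Stays. ✓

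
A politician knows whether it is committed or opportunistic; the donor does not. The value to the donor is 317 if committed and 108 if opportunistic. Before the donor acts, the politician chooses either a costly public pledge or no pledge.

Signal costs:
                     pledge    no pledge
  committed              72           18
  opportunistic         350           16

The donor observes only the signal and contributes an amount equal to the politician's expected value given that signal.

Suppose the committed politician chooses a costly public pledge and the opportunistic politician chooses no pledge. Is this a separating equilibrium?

Under separation the donor infers type exactly: pledge → committed (pays 317), no pledge → opportunistic (pays 108).
Committed: pledge gives 317 − 72 = 245; no pledge gives 108 − 18 = 90. No deviation. ✓
Opportunistic: no pledge gives 108 − 16 = 92; pledge gives 317 − 350 = -33. No deviation. ✓
Neither type gains from mimicking the other.

Yes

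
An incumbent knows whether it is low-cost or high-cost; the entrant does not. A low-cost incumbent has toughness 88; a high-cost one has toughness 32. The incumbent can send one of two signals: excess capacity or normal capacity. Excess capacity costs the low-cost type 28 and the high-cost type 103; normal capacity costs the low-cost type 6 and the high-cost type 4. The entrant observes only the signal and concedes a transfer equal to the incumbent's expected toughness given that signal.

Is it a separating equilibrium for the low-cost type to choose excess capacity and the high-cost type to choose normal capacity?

Yes

Under separation the entrant infers type exactly: excess capacity → low-cost (pays 88), normal capacity → high-cost (pays 32).
Low-cost: excess capacity gives 88 − 28 = 60; normal capacity gives 32 − 6 = 26. No deviation. ✓
High-cost: normal capacity gives 32 − 4 = 28; excess capacity gives 88 − 103 = -15. No deviation. ✓
Neither type gains from mimicking the other.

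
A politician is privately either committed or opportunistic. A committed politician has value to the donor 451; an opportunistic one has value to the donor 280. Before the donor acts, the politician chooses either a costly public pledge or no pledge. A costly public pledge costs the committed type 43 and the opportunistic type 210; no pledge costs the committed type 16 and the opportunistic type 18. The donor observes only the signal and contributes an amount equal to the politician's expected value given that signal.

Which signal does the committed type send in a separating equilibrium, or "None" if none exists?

Try committed → pledge, opportunistic → no pledge:
  If types separate, pledge earns payment 451 and no pledge earns 280.
  Committed: pledge gives 451 − 43 = 408; no pledge gives 280 − 16 = 264. No deviation. ✓
  Opportunistic: no pledge gives 280 − 18 = 262; pledge gives 451 − 210 = 241. No deviation. ✓
Both hold — the committed type sends pledge.

pledge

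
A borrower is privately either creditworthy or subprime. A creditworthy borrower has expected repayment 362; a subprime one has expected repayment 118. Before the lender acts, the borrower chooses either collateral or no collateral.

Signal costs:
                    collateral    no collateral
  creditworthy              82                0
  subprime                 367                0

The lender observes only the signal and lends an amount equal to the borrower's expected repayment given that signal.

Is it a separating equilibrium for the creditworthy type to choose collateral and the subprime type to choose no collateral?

Yes

If types separate, collateral earns payment 362 and no collateral earns 118.
Creditworthy: collateral gives 362 − 82 = 280; no collateral gives 118 − 0 = 118. No deviation. ✓
Subprime: no collateral gives 118 − 0 = 118; collateral gives 362 − 367 = -5. No deviation. ✓
Neither type gains from mimicking the other.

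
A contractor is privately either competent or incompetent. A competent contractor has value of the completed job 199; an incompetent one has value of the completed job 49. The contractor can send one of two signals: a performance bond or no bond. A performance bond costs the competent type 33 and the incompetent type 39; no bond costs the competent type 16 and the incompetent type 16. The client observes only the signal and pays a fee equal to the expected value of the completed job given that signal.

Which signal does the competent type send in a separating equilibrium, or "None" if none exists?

Try competent → bond, incompetent → no bond:
  Under separation the client infers type exactly: bond → competent (pays 199), no bond → incompetent (pays 49).
  Competent: bond gives 199 − 33 = 166; no bond gives 49 − 16 = 33. No deviation. ✓
  Incompetent: no bond gives 49 − 16 = 33; bond gives 199 − 39 = 160. Would deviate. ✗
Try competent → no bond, incompetent → bond:
  Under separation the client infers type exactly: no bond → competent (pays 199), bond → incompetent (pays 49).
  Competent: no bond gives 199 − 16 = 183; bond gives 49 − 33 = 16. No deviation. ✓
  Incompetent: bond gives 49 − 39 = 10; no bond gives 199 − 16 = 183. Would deviate. ✗
Neither assignment is incentive-compatible.

None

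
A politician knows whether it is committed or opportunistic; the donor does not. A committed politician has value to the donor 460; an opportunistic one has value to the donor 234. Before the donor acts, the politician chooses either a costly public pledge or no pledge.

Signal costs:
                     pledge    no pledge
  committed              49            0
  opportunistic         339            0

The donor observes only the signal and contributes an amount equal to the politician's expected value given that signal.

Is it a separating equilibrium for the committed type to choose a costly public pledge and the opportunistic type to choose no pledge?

If types separate, pledge earns payment 460 and no pledge earns 234.
Committed: pledge gives 460 − 49 = 411; no pledge gives 234 − 0 = 234. No deviation. ✓
Opportunistic: no pledge gives 234 − 0 = 234; pledge gives 460 − 339 = 121. No deviation. ✓
Both incentive constraints hold.

Yes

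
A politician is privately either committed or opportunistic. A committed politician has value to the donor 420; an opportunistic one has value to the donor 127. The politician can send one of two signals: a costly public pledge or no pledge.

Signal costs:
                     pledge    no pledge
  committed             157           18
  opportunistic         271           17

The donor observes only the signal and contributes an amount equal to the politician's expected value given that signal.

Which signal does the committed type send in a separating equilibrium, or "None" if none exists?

Try committed → pledge, opportunistic → no pledge:
  Under separation the donor infers type exactly: pledge → committed (pays 420), no pledge → opportunistic (pays 127).
  Committed: pledge gives 420 − 157 = 263; no pledge gives 127 − 18 = 109. No deviation. ✓
  Opportunistic: no pledge gives 127 − 17 = 110; pledge gives 420 − 271 = 149. Would deviate. ✗
Try committed → no pledge, opportunistic → pledge:
  Under separation the donor infers type exactly: no pledge → committed (pays 420), pledge → opportunistic (pays 127).
  Committed: no pledge gives 420 − 18 = 402; pledge gives 127 − 157 = -30. No deviation. ✓
  Opportunistic: pledge gives 127 − 271 = -144; no pledge gives 420 − 17 = 403. Would deviate. ✗
Neither assignment is incentive-compatible.

None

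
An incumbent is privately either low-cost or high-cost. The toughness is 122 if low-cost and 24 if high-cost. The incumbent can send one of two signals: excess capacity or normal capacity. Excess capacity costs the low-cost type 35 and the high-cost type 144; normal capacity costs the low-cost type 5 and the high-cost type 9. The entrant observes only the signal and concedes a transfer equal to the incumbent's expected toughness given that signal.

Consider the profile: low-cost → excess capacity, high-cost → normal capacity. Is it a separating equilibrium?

Yes

If types separate, excess capacity earns payment 122 and normal capacity earns 24.
Low-cost: excess capacity gives 122 − 35 = 87; normal capacity gives 24 − 5 = 19. No deviation. ✓
High-cost: normal capacity gives 24 − 9 = 15; excess capacity gives 122 − 144 = -22. No deviation. ✓
Neither type gains from mimicking the other.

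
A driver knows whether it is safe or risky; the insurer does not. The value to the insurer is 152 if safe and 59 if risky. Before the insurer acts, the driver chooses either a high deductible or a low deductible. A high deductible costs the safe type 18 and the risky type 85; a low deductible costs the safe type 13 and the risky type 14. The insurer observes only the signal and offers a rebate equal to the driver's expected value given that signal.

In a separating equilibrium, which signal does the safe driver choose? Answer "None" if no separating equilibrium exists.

Try safe → high deductible, risky → low deductible:
  If types separate, high deductible earns payment 152 and low deductible earns 59.
  Safe: high deductible gives 152 − 18 = 134; low deductible gives 59 − 13 = 46. No deviation. ✓
  Risky: low deductible gives 59 − 14 = 45; high deductible gives 152 − 85 = 67. Would deviate. ✗
Try safe → low deductible, risky → high deductible:
  If types separate, low deductible earns payment 152 and high deductible earns 59.
  Safe: low deductible gives 152 − 13 = 139; high deductible gives 59 − 18 = 41. No deviation. ✓
  Risky: high deductible gives 59 − 85 = -26; low deductible gives 152 − 14 = 138. Would deviate. ✗
Neither assignment is incentive-compatible.

None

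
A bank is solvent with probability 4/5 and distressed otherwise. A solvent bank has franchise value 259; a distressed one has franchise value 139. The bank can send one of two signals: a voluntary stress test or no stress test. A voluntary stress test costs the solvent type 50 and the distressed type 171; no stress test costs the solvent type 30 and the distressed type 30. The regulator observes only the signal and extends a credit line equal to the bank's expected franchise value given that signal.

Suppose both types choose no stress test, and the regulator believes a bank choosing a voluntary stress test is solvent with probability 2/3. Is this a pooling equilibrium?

Yes

On the equilibrium path (no stress test) the regulator holds the prior 4/5 and pays 4/5·259 + 1/5·139 = 235. Off-path (stress test) belief 2/3 gives 2/3·259 + 1/3·139 = 219.
Solvent: no stress test gives 235 − 30 = 205; stress test gives 219 − 50 = 169. Stays. ✓
Distressed: no stress test gives 235 − 30 = 205; stress test gives 219 − 171 = 48. Stays. ✓
Beliefs are Bayes-consistent on-path and both types best-respond.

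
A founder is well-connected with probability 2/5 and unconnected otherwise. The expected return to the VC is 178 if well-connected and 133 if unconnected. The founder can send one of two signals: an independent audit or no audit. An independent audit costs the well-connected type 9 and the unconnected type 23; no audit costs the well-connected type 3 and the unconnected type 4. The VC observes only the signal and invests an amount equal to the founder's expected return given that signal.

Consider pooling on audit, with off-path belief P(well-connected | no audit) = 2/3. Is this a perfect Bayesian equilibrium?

On the equilibrium path (audit) the VC holds the prior 2/5 and pays 2/5·178 + 3/5·133 = 151. Off-path (no audit) belief 2/3 gives 2/3·178 + 1/3·133 = 163.
Well-connected: audit gives 151 − 9 = 142; no audit gives 163 − 3 = 160. Deviates. ✗
Unconnected: audit gives 151 − 23 = 128; no audit gives 163 − 4 = 159. Deviates. ✗

No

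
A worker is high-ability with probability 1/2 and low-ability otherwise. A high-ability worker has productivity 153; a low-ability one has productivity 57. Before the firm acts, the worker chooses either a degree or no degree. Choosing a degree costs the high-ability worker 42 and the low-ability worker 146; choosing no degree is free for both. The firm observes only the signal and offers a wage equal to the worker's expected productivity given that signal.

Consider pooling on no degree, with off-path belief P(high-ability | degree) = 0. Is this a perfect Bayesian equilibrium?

At the pooled signal (no degree) the firm holds the prior 1/2 and pays 1/2·153 + 1/2·57 = 105. Off-path (degree) belief 0 gives 0·153 + 1·57 = 57.
High-ability: no degree gives 105 − 0 = 105; degree gives 57 − 42 = 15. Stays. ✓
Low-ability: no degree gives 105 − 0 = 105; degree gives 57 − 146 = -89. Stays. ✓

Yes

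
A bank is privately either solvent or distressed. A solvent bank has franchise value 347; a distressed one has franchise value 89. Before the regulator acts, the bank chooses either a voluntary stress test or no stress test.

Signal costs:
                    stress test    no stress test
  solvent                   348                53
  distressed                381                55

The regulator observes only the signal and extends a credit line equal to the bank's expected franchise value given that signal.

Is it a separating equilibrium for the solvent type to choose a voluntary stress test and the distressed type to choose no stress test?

Under separation the regulator infers type exactly: stress test → solvent (pays 347), no stress test → distressed (pays 89).
Solvent: stress test gives 347 − 348 = -1; no stress test gives 89 − 53 = 36. Would deviate. ✗
Distressed: no stress test gives 89 − 55 = 34; stress test gives 347 − 381 = -34. No deviation. ✓

No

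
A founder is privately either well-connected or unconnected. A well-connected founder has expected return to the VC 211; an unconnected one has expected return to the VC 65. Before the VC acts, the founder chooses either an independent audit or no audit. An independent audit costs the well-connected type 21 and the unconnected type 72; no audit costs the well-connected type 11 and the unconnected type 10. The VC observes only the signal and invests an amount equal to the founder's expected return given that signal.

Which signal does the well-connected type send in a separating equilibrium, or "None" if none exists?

Try well-connected → audit, unconnected → no audit:
  If types separate, audit earns payment 211 and no audit earns 65.
  Well-connected: audit gives 211 − 21 = 190; no audit gives 65 − 11 = 54. No deviation. ✓
  Unconnected: no audit gives 65 − 10 = 55; audit gives 211 − 72 = 139. Would deviate. ✗
Try well-connected → no audit, unconnected → audit:
  If types separate, no audit earns payment 211 and audit earns 65.
  Well-connected: no audit gives 211 − 11 = 200; audit gives 65 − 21 = 44. No deviation. ✓
  Unconnected: audit gives 65 − 72 = -7; no audit gives 211 − 10 = 201. Would deviate. ✗
Neither assignment is incentive-compatible.

None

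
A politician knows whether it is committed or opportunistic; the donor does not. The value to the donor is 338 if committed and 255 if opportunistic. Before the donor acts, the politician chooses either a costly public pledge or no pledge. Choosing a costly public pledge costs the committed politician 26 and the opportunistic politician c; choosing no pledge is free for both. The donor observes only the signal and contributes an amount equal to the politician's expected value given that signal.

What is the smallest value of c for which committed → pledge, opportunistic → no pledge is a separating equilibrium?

Under separation: pledge → committed (pays 338); no pledge → opportunistic (pays 255).
Committed: 338 − 26 = 312 ≥ 255 − 0 = 255. Holds regardless of c. ✓
Opportunistic: 255 − 0 ≥ 338 − c, so c ≥ 338 − 255 = 83.

83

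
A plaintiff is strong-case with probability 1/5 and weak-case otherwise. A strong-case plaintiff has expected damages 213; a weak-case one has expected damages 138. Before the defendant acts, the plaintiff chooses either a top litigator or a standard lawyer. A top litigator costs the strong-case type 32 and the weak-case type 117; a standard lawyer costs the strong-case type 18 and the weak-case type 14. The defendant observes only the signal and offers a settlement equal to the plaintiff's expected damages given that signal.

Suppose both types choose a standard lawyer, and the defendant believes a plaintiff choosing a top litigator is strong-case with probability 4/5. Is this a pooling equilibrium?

At the pooled signal (standard lawyer) the defendant holds the prior 1/5 and pays 1/5·213 + 4/5·138 = 153. Off-path (top litigator) belief 4/5 gives 4/5·213 + 1/5·138 = 198.
Strong-case: standard lawyer gives 153 − 18 = 135; top litigator gives 198 − 32 = 166. Deviates. ✗
Weak-case: standard lawyer gives 153 − 14 = 139; top litigator gives 198 − 117 = 81. Stays. ✓

No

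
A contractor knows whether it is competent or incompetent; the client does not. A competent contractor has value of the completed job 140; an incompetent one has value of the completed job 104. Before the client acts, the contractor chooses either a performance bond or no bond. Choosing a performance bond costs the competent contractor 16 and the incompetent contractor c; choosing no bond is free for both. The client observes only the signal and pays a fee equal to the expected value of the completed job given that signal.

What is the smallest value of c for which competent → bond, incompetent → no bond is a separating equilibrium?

36

Under separation: bond → competent (pays 140); no bond → incompetent (pays 104).
Competent: 140 − 16 = 124 ≥ 104 − 0 = 104. Holds regardless of c. ✓
Incompetent: 104 − 0 ≥ 140 − c, so c ≥ 140 − 104 = 36.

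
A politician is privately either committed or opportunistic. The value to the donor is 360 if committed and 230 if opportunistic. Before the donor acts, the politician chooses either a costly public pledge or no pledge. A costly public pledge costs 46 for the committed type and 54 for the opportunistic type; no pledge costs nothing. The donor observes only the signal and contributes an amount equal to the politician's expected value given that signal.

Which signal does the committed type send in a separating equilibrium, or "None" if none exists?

Try committed → pledge, opportunistic → no pledge:
  If types separate, pledge earns payment 360 and no pledge earns 230.
  Committed: pledge gives 360 − 46 = 314; no pledge gives 230 − 0 = 230. No deviation. ✓
  Opportunistic: no pledge gives 230 − 0 = 230; pledge gives 360 − 54 = 306. Would deviate. ✗
Try committed → no pledge, opportunistic → pledge:
  If types separate, no pledge earns payment 360 and pledge earns 230.
  Committed: no pledge gives 360 − 0 = 360; pledge gives 230 − 46 = 184. No deviation. ✓
  Opportunistic: pledge gives 230 − 54 = 176; no pledge gives 360 − 0 = 360. Would deviate. ✗
Neither assignment is incentive-compatible.

None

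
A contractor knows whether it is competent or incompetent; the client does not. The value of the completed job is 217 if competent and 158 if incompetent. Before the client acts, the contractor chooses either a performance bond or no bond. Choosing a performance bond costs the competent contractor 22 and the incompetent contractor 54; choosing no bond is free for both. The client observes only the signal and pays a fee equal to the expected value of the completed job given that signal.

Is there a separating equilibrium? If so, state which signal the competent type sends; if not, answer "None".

Try competent → bond, incompetent → no bond:
  If types separate, bond earns payment 217 and no bond earns 158.
  Competent: bond gives 217 − 22 = 195; no bond gives 158 − 0 = 158. No deviation. ✓
  Incompetent: no bond gives 158 − 0 = 158; bond gives 217 − 54 = 163. Would deviate. ✗
Try competent → no bond, incompetent → bond:
  If types separate, no bond earns payment 217 and bond earns 158.
  Competent: no bond gives 217 − 0 = 217; bond gives 158 − 22 = 136. No deviation. ✓
  Incompetent: bond gives 158 − 54 = 104; no bond gives 217 − 0 = 217. Would deviate. ✗
Neither assignment is incentive-compatible.

None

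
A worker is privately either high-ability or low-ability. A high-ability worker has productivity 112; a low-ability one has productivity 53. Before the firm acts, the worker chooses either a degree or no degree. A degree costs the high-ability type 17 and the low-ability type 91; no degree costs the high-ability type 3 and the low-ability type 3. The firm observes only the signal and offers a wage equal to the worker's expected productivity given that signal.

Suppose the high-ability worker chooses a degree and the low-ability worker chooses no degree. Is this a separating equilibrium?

Yes

If types separate, degree earns payment 112 and no degree earns 53.
High-ability: degree gives 112 − 17 = 95; no degree gives 53 − 3 = 50. No deviation. ✓
Low-ability: no degree gives 53 − 3 = 50; degree gives 112 − 91 = 21. No deviation. ✓
Neither type gains from mimicking the other.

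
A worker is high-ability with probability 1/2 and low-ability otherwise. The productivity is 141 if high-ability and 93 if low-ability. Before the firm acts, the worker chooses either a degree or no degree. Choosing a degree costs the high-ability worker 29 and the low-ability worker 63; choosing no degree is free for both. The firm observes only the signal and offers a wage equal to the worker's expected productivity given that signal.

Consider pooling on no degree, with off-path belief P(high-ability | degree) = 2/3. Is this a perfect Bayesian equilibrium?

At the pooled signal (no degree) the firm holds the prior 1/2 and pays 1/2·141 + 1/2·93 = 117. Off-path (degree) belief 2/3 gives 2/3·141 + 1/3·93 = 125.
High-ability: no degree gives 117 − 0 = 117; degree gives 125 − 29 = 96. Stays. ✓
Low-ability: no degree gives 117 − 0 = 117; degree gives 125 − 63 = 62. Stays. ✓

Yes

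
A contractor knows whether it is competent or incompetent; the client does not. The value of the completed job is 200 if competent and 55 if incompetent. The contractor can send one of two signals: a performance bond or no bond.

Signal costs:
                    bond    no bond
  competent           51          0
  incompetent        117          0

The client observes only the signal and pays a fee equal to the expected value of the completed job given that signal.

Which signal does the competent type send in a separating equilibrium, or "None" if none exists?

None

Try competent → bond, incompetent → no bond:
  Under separation the client infers type exactly: bond → competent (pays 200), no bond → incompetent (pays 55).
  Competent: bond gives 200 − 51 = 149; no bond gives 55 − 0 = 55. No deviation. ✓
  Incompetent: no bond gives 55 − 0 = 55; bond gives 200 − 117 = 83. Would deviate. ✗
Try competent → no bond, incompetent → bond:
  Under separation the client infers type exactly: no bond → competent (pays 200), bond → incompetent (pays 55).
  Competent: no bond gives 200 − 0 = 200; bond gives 55 − 51 = 4. No deviation. ✓
  Incompetent: bond gives 55 − 117 = -62; no bond gives 200 − 0 = 200. Would deviate. ✗
Neither assignment is incentive-compatible.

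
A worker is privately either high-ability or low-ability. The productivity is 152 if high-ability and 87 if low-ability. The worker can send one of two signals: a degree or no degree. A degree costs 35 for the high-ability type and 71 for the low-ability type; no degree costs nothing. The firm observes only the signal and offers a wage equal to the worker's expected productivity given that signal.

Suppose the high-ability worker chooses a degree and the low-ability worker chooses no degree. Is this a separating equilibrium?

Yes

If types separate, degree earns payment 152 and no degree earns 87.
High-ability: degree gives 152 − 35 = 117; no degree gives 87 − 0 = 87. No deviation. ✓
Low-ability: no degree gives 87 − 0 = 87; degree gives 152 − 71 = 81. No deviation. ✓
Both incentive constraints hold.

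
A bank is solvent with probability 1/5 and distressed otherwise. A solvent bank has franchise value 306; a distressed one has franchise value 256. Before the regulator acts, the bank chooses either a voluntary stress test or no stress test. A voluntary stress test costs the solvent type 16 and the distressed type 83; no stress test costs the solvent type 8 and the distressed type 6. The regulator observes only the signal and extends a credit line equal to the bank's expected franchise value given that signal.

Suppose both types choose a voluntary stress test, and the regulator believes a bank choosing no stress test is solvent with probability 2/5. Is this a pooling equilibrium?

No

At the pooled signal (stress test) the regulator holds the prior 1/5 and pays 1/5·306 + 4/5·256 = 266. Off-path (no stress test) belief 2/5 gives 2/5·306 + 3/5·256 = 276.
Solvent: stress test gives 266 − 16 = 250; no stress test gives 276 − 8 = 268. Deviates. ✗
Distressed: stress test gives 266 − 83 = 183; no stress test gives 276 − 6 = 270. Deviates. ✗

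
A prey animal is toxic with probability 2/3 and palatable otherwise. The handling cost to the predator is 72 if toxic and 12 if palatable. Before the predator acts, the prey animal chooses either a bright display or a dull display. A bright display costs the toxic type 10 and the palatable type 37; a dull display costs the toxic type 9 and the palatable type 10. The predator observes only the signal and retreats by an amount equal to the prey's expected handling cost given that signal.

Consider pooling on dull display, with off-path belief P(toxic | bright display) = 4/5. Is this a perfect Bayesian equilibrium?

At the pooled signal (dull display) the predator holds the prior 2/3 and pays 2/3·72 + 1/3·12 = 52. Off-path (bright display) belief 4/5 gives 4/5·72 + 1/5·12 = 60.
Toxic: dull display gives 52 − 9 = 43; bright display gives 60 − 10 = 50. Deviates. ✗
Palatable: dull display gives 52 − 10 = 42; bright display gives 60 − 37 = 23. Stays. ✓

No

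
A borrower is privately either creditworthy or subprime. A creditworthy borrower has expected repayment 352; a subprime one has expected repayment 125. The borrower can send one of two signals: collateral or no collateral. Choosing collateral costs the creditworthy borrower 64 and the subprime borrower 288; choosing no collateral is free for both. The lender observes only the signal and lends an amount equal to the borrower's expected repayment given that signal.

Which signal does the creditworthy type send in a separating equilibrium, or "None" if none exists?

Try creditworthy → collateral, subprime → no collateral:
  If types separate, collateral earns payment 352 and no collateral earns 125.
  Creditworthy: collateral gives 352 − 64 = 288; no collateral gives 125 − 0 = 125. No deviation. ✓
  Subprime: no collateral gives 125 − 0 = 125; collateral gives 352 − 288 = 64. No deviation. ✓
Both hold — the creditworthy type sends collateral.

collateral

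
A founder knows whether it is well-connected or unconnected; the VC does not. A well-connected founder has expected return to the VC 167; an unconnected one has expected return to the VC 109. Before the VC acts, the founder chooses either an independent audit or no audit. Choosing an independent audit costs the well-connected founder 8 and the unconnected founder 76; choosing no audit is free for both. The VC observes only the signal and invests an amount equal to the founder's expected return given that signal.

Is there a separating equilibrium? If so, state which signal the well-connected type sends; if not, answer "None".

audit

Try well-connected → audit, unconnected → no audit:
  Under separation the VC infers type exactly: audit → well-connected (pays 167), no audit → unconnected (pays 109).
  Well-connected: audit gives 167 − 8 = 159; no audit gives 109 − 0 = 109. No deviation. ✓
  Unconnected: no audit gives 109 − 0 = 109; audit gives 167 − 76 = 91. No deviation. ✓
Both hold — the well-connected type sends audit.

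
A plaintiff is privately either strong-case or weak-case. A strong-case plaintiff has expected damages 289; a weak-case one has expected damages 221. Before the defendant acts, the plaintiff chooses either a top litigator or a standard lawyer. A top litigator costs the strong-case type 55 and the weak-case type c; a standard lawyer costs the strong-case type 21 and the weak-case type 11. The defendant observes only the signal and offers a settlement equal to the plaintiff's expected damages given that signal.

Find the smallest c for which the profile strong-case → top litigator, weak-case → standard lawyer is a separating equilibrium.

Under separation: top litigator → strong-case (pays 289); standard lawyer → weak-case (pays 221).
Strong-case: 289 − 55 = 234 ≥ 221 − 21 = 200. Holds regardless of c. ✓
Weak-case: 221 − 11 ≥ 289 − c, so c ≥ 289 − 210 = 79.

79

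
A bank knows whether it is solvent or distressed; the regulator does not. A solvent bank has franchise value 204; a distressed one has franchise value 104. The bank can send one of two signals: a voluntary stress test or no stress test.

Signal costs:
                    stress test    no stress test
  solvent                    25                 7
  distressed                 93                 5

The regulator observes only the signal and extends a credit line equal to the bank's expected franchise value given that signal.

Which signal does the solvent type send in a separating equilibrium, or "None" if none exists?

Try solvent → stress test, distressed → no stress test:
  Under separation the regulator infers type exactly: stress test → solvent (pays 204), no stress test → distressed (pays 104).
  Solvent: stress test gives 204 − 25 = 179; no stress test gives 104 − 7 = 97. No deviation. ✓
  Distressed: no stress test gives 104 − 5 = 99; stress test gives 204 − 93 = 111. Would deviate. ✗
Try solvent → no stress test, distressed → stress test:
  Under separation the regulator infers type exactly: no stress test → solvent (pays 204), stress test → distressed (pays 104).
  Solvent: no stress test gives 204 − 7 = 197; stress test gives 104 − 25 = 79. No deviation. ✓
  Distressed: stress test gives 104 − 93 = 11; no stress test gives 204 − 5 = 199. Would deviate. ✗
Neither assignment is incentive-compatible.

None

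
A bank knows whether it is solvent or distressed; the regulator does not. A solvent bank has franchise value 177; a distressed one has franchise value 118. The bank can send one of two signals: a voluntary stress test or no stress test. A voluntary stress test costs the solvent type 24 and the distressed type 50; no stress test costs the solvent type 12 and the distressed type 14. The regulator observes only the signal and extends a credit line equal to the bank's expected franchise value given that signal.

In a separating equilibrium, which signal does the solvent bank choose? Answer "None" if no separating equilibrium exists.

None

Try solvent → stress test, distressed → no stress test:
  Under separation the regulator infers type exactly: stress test → solvent (pays 177), no stress test → distressed (pays 118).
  Solvent: stress test gives 177 − 24 = 153; no stress test gives 118 − 12 = 106. No deviation. ✓
  Distressed: no stress test gives 118 − 14 = 104; stress test gives 177 − 50 = 127. Would deviate. ✗
Try solvent → no stress test, distressed → stress test:
  Under separation the regulator infers type exactly: no stress test → solvent (pays 177), stress test → distressed (pays 118).
  Solvent: no stress test gives 177 − 12 = 165; stress test gives 118 − 24 = 94. No deviation. ✓
  Distressed: stress test gives 118 − 50 = 68; no stress test gives 177 − 14 = 163. Would deviate. ✗
Neither assignment is incentive-compatible.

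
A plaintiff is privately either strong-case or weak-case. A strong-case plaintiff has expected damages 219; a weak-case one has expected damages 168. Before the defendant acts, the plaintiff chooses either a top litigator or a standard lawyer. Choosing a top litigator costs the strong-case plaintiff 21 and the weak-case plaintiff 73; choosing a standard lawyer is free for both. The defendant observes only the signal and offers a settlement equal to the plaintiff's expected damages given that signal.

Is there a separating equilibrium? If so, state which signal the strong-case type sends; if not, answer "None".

top litigator

Try strong-case → top litigator, weak-case → standard lawyer:
  If types separate, top litigator earns payment 219 and standard lawyer earns 168.
  Strong-case: top litigator gives 219 − 21 = 198; standard lawyer gives 168 − 0 = 168. No deviation. ✓
  Weak-case: standard lawyer gives 168 − 0 = 168; top litigator gives 219 − 73 = 146. No deviation. ✓
Both hold — the strong-case type sends top litigator.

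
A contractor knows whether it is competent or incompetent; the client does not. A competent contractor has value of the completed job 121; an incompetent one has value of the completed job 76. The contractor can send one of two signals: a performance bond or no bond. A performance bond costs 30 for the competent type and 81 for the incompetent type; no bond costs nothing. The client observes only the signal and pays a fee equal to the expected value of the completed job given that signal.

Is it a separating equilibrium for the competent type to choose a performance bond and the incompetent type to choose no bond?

Yes

If types separate, bond earns payment 121 and no bond earns 76.
Competent: bond gives 121 − 30 = 91; no bond gives 76 − 0 = 76. No deviation. ✓
Incompetent: no bond gives 76 − 0 = 76; bond gives 121 − 81 = 40. No deviation. ✓
Neither type gains from mimicking the other.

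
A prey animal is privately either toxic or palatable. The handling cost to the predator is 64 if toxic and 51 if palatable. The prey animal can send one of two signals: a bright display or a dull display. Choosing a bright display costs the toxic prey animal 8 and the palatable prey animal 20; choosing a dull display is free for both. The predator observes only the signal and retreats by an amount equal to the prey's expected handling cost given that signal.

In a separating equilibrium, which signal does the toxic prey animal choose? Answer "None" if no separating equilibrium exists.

Try toxic → bright display, palatable → dull display:
  Under separation the predator infers type exactly: bright display → toxic (pays 64), dull display → palatable (pays 51).
  Toxic: bright display gives 64 − 8 = 56; dull display gives 51 − 0 = 51. No deviation. ✓
  Palatable: dull display gives 51 − 0 = 51; bright display gives 64 − 20 = 44. No deviation. ✓
Both hold — the toxic type sends bright display.

bright display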